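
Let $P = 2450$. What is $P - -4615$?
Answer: $7065$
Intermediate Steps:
$P - -4615 = 2450 - -4615 = 2450 + 4615 = 7065$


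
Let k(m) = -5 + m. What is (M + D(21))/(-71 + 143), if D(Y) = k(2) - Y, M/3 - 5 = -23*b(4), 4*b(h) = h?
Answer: -13/12 ≈ -1.0833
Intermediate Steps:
b(h) = h/4
M = -54 (M = 15 + 3*(-23*4/4) = 15 + 3*(-23*1) = 15 + 3*(-23) = 15 - 69 = -54)
D(Y) = -3 - Y (D(Y) = (-5 + 2) - Y = -3 - Y)
(M + D(21))/(-71 + 143) = (-54 + (-3 - 1*21))/(-71 + 143) = (-54 + (-3 - 21))/72 = (-54 - 24)*(1/72) = -78*1/72 = -13/12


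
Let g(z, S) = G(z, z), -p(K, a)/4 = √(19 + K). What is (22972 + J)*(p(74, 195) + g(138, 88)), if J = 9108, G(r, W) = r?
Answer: 4427040 - 128320*√93 ≈ 3.1896e+6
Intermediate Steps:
p(K, a) = -4*√(19 + K)
g(z, S) = z
(22972 + J)*(p(74, 195) + g(138, 88)) = (22972 + 9108)*(-4*√(19 + 74) + 138) = 32080*(-4*√93 + 138) = 32080*(138 - 4*√93) = 4427040 - 128320*√93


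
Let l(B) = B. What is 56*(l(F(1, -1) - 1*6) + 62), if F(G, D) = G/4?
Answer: 3150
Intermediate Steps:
F(G, D) = G/4 (F(G, D) = G*(¼) = G/4)
56*(l(F(1, -1) - 1*6) + 62) = 56*(((¼)*1 - 1*6) + 62) = 56*((¼ - 6) + 62) = 56*(-23/4 + 62) = 56*(225/4) = 3150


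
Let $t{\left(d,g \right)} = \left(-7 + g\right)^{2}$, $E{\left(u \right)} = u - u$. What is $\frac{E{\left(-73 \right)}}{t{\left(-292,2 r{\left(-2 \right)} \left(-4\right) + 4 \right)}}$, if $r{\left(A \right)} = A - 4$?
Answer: $0$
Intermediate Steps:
$r{\left(A \right)} = -4 + A$
$E{\left(u \right)} = 0$
$\frac{E{\left(-73 \right)}}{t{\left(-292,2 r{\left(-2 \right)} \left(-4\right) + 4 \right)}} = \frac{0}{\left(-7 + \left(2 \left(-4 - 2\right) \left(-4\right) + 4\right)\right)^{2}} = \frac{0}{\left(-7 + \left(2 \left(-6\right) \left(-4\right) + 4\right)\right)^{2}} = \frac{0}{\left(-7 + \left(\left(-12\right) \left(-4\right) + 4\right)\right)^{2}} = \frac{0}{\left(-7 + \left(48 + 4\right)\right)^{2}} = \frac{0}{\left(-7 + 52\right)^{2}} = \frac{0}{45^{2}} = \frac{0}{2025} = 0 \cdot \frac{1}{2025} = 0$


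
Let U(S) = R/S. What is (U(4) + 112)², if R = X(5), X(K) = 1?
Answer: 201601/16 ≈ 12600.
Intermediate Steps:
R = 1
U(S) = 1/S
(U(4) + 112)² = (1/4 + 112)² = (¼ + 112)² = (449/4)² = 201601/16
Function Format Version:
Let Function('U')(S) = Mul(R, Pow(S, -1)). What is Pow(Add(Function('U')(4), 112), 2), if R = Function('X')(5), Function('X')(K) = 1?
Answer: Rational(201601, 16) ≈ 12600.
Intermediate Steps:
R = 1
Function('U')(S) = Pow(S, -1) (Function('U')(S) = Mul(1, Pow(S, -1)) = Pow(S, -1))
Pow(Add(Function('U')(4), 112), 2) = Pow(Add(Pow(4, -1), 112), 2) = Pow(Add(Rational(1, 4), 112), 2) = Pow(Rational(449, 4), 2) = Rational(201601, 16)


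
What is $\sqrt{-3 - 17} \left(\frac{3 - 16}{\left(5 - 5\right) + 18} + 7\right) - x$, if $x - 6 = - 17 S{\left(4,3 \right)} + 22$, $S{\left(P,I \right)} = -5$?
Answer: $-113 + \frac{113 i \sqrt{5}}{9} \approx -113.0 + 28.075 i$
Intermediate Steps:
$x = 113$ ($x = 6 + \left(\left(-17\right) \left(-5\right) + 22\right) = 6 + \left(85 + 22\right) = 6 + 107 = 113$)
$\sqrt{-3 - 17} \left(\frac{3 - 16}{\left(5 - 5\right) + 18} + 7\right) - x = \sqrt{-3 - 17} \left(\frac{3 - 16}{\left(5 - 5\right) + 18} + 7\right) - 113 = \sqrt{-20} \left(- \frac{13}{0 + 18} + 7\right) - 113 = 2 i \sqrt{5} \left(- \frac{13}{18} + 7\right) - 113 = 2 i \sqrt{5} \cdot \frac{113}{18} - 113 = \frac{113 i \sqrt{5}}{9} - 113 = -113 + \frac{113 i \sqrt{5}}{9}$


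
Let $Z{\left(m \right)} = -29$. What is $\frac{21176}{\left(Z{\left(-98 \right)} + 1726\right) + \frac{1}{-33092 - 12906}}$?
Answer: $\frac{974053648}{78058605} \approx 12.478$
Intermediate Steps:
$\frac{21176}{\left(Z{\left(-98 \right)} + 1726\right) + \frac{1}{-33092 - 12906}} = \frac{21176}{\left(-29 + 1726\right) + \frac{1}{-33092 - 12906}} = \frac{21176}{1697 + \frac{1}{-33092 - 12906}} = \frac{21176}{1697 + \frac{1}{-45998}} = \frac{21176}{1697 - \frac{1}{45998}} = \frac{21176}{\frac{78058605}{45998}} = 21176 \cdot \frac{45998}{78058605} = \frac{974053648}{78058605}$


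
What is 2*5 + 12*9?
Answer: 118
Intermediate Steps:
2*5 + 12*9 = 10 + 108 = 118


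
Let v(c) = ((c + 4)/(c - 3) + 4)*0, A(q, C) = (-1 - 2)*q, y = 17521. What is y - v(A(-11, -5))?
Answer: 17521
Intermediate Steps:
A(q, C) = -3*q
v(c) = 0 (v(c) = ((4 + c)/(-3 + c) + 4)*0 = (4 + (4 + c)/(-3 + c))*0 = 0)
y - v(A(-11, -5)) = 17521 - 1*0 = 17521 + 0 = 17521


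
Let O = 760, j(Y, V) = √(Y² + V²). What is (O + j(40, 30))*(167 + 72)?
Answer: 193590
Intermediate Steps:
j(Y, V) = √(V² + Y²)
(O + j(40, 30))*(167 + 72) = (760 + √(30² + 40²))*(167 + 72) = (760 + √(900 + 1600))*239 = (760 + √2500)*239 = (760 + 50)*239 = 810*239 = 193590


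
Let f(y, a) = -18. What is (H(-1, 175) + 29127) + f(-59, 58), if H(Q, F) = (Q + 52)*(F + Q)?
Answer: 37983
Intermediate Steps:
H(Q, F) = (52 + Q)*(F + Q)
(H(-1, 175) + 29127) + f(-59, 58) = (((-1)**2 + 52*175 + 52*(-1) + 175*(-1)) + 29127) - 18 = ((1 + 9100 - 52 - 175) + 29127) - 18 = (8874 + 29127) - 18 = 38001 - 18 = 37983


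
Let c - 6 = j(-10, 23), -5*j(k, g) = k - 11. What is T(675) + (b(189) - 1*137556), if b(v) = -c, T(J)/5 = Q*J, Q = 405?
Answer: 6146544/5 ≈ 1.2293e+6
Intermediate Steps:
T(J) = 2025*J (T(J) = 5*(405*J) = 2025*J)
j(k, g) = 11/5 - k/5 (j(k, g) = -(k - 11)/5 = -(-11 + k)/5 = 11/5 - k/5)
c = 51/5 (c = 6 + (11/5 - ⅕*(-10)) = 6 + (11/5 + 2) = 6 + 21/5 = 51/5 ≈ 10.200)
b(v) = -51/5 (b(v) = -1*51/5 = -51/5)
T(675) + (b(189) - 1*137556) = 2025*675 + (-51/5 - 1*137556) = 1366875 + (-51/5 - 137556) = 1366875 - 687831/5 = 6146544/5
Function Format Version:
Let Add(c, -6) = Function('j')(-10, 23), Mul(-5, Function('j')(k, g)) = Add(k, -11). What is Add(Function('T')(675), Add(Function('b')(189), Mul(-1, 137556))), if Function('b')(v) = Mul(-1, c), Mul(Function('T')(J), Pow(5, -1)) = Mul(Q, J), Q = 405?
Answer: Rational(6146544, 5) ≈ 1.2293e+6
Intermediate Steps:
Function('T')(J) = Mul(2025, J) (Function('T')(J) = Mul(5, Mul(405, J)) = Mul(2025, J))
Function('j')(k, g) = Add(Rational(11, 5), Mul(Rational(-1, 5), k)) (Function('j')(k, g) = Mul(Rational(-1, 5), Add(k, -11)) = Mul(Rational(-1, 5), Add(-11, k)) = Add(Rational(11, 5), Mul(Rational(-1, 5), k)))
c = Rational(51, 5) (c = Add(6, Add(Rational(11, 5), Mul(Rational(-1, 5), -10))) = Add(6, Add(Rational(11, 5), 2)) = Add(6, Rational(21, 5)) = Rational(51, 5) ≈ 10.200)
Function('b')(v) = Rational(-51, 5) (Function('b')(v) = Mul(-1, Rational(51, 5)) = Rational(-51, 5))
Add(Function('T')(675), Add(Function('b')(189), Mul(-1, 137556))) = Add(Mul(2025, 675), Add(Rational(-51, 5), Mul(-1, 137556))) = Add(1366875, Add(Rational(-51, 5), -137556)) = Add(1366875, Rational(-687831, 5)) = Rational(6146544, 5)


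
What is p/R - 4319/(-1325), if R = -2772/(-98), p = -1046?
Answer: -4423244/131175 ≈ -33.720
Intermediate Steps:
R = 198/7 (R = -2772*(-1)/98 = -3*(-66/7) = 198/7 ≈ 28.286)
p/R - 4319/(-1325) = -1046/198/7 - 4319/(-1325) = -1046*7/198 - 4319*(-1/1325) = -3661/99 + 4319/1325 = -4423244/131175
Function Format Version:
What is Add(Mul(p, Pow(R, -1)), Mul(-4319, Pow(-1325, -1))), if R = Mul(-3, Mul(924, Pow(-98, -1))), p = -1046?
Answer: Rational(-4423244, 131175) ≈ -33.720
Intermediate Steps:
R = Rational(198, 7) (R = Mul(-3, Mul(924, Rational(-1, 98))) = Mul(-3, Rational(-66, 7)) = Rational(198, 7) ≈ 28.286)
Add(Mul(p, Pow(R, -1)), Mul(-4319, Pow(-1325, -1))) = Add(Mul(-1046, Pow(Rational(198, 7), -1)), Mul(-4319, Pow(-1325, -1))) = Add(Mul(-1046, Rational(7, 198)), Mul(-4319, Rational(-1, 1325))) = Add(Rational(-3661, 99), Rational(4319, 1325)) = Rational(-4423244, 131175)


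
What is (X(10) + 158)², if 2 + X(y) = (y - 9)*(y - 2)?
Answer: 26896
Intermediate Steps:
X(y) = -2 + (-9 + y)*(-2 + y) (X(y) = -2 + (y - 9)*(y - 2) = -2 + (-9 + y)*(-2 + y))
(X(10) + 158)² = ((16 + 10² - 11*10) + 158)² = ((16 + 100 - 110) + 158)² = (6 + 158)² = 164² = 26896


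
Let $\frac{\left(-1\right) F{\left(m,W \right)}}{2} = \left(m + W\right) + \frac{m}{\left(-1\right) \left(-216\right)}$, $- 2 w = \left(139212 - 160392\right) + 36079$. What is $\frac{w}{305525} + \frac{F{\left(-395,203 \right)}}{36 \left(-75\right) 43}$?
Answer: $- \frac{4247968231}{153236674800} \approx -0.027722$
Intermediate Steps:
$w = - \frac{14899}{2}$ ($w = - \frac{\left(139212 - 160392\right) + 36079}{2} = - \frac{-21180 + 36079}{2} = \left(- \frac{1}{2}\right) 14899 = - \frac{14899}{2} \approx -7449.5$)
$F{\left(m,W \right)} = - 2 W - \frac{217 m}{108}$ ($F{\left(m,W \right)} = - 2 \left(\left(m + W\right) + \frac{m}{\left(-1\right) \left(-216\right)}\right) = - 2 \left(\left(W + m\right) + \frac{m}{216}\right) = - 2 \left(W + \frac{217 m}{216}\right) = - 2 W - \frac{217 m}{108}$)
$\frac{w}{305525} + \frac{F{\left(-395,203 \right)}}{36 \left(-75\right) 43} = - \frac{14899}{2 \cdot 305525} + \frac{\left(-2\right) 203 - - \frac{85715}{108}}{36 \left(-75\right) 43} = \left(- \frac{14899}{2}\right) \frac{1}{305525} + \frac{-406 + \frac{85715}{108}}{\left(-2700\right) 43} = - \frac{14899}{611050} + \frac{41867}{108 \left(-116100\right)} = - \frac{14899}{611050} + \frac{41867}{108} \left(- \frac{1}{116100}\right) = - \frac{14899}{611050} - \frac{41867}{12538800} = - \frac{4247968231}{153236674800}$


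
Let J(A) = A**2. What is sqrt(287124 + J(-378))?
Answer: 2*sqrt(107502) ≈ 655.75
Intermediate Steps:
sqrt(287124 + J(-378)) = sqrt(287124 + (-378)**2) = sqrt(287124 + 142884) = sqrt(430008) = 2*sqrt(107502)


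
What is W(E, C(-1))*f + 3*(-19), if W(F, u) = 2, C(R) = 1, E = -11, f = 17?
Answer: -23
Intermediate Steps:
W(E, C(-1))*f + 3*(-19) = 2*17 + 3*(-19) = 34 - 57 = -23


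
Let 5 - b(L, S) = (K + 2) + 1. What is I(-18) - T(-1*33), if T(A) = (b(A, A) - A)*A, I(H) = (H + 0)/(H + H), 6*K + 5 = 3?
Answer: 2333/2 ≈ 1166.5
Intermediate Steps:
K = -⅓ (K = -⅚ + (⅙)*3 = -⅚ + ½ = -⅓ ≈ -0.33333)
I(H) = ½ (I(H) = H/((2*H)) = H*(1/(2*H)) = ½)
b(L, S) = 7/3 (b(L, S) = 5 - ((-⅓ + 2) + 1) = 5 - (5/3 + 1) = 5 - 1*8/3 = 5 - 8/3 = 7/3)
T(A) = A*(7/3 - A) (T(A) = (7/3 - A)*A = A*(7/3 - A))
I(-18) - T(-1*33) = ½ - (-1*33)*(7 - (-3)*33)/3 = ½ - (-33)*(7 - 3*(-33))/3 = ½ - (-33)*(7 + 99)/3 = ½ - (-33)*106/3 = ½ - 1*(-1166) = ½ + 1166 = 2333/2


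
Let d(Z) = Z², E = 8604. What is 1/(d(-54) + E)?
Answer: 1/11520 ≈ 8.6806e-5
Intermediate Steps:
1/(d(-54) + E) = 1/((-54)² + 8604) = 1/(2916 + 8604) = 1/11520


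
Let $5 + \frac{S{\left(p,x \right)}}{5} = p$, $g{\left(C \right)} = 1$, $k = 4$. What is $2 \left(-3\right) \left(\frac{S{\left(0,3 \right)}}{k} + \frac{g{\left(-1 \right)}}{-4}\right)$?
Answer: $39$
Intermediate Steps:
$S{\left(p,x \right)} = -25 + 5 p$
$2 \left(-3\right) \left(\frac{S{\left(0,3 \right)}}{k} + \frac{g{\left(-1 \right)}}{-4}\right) = 2 \left(-3\right) \left(\frac{-25 + 5 \cdot 0}{4} + 1 \frac{1}{-4}\right) = - 6 \left(\left(-25 + 0\right) \frac{1}{4} + 1 \left(- \frac{1}{4}\right)\right) = - 6 \left(\left(-25\right) \frac{1}{4} - \frac{1}{4}\right) = - 6 \left(- \frac{25}{4} - \frac{1}{4}\right) = \left(-6\right) \left(- \frac{13}{2}\right) = 39$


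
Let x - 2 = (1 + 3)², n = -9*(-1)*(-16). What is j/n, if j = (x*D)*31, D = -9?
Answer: 279/8 ≈ 34.875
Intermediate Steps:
n = -144 (n = 9*(-16) = -144)
x = 18 (x = 2 + (1 + 3)² = 2 + 4² = 2 + 16 = 18)
j = -5022 (j = (18*(-9))*31 = -162*31 = -5022)
j/n = -5022/(-144) = -5022*(-1/144) = 279/8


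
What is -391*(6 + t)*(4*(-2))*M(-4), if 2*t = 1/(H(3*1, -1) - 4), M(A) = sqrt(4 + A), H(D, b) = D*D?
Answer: 0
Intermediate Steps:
H(D, b) = D**2
t = 1/10 (t = 1/(2*((3*1)**2 - 4)) = 1/(2*(3**2 - 4)) = 1/(2*(9 - 4)) = (1/2)/5 = (1/2)*(1/5) = 1/10 ≈ 0.10000)
-391*(6 + t)*(4*(-2))*M(-4) = -391*(6 + 1/10)*(4*(-2))*sqrt(4 - 4) = -23851*(-8*sqrt(0))/10 = -23851*(-8*0)/10 = -23851*0/10 = -391*0 = 0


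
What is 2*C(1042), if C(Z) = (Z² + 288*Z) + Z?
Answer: 2773804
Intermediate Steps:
C(Z) = Z² + 289*Z
2*C(1042) = 2*(1042*(289 + 1042)) = 2*(1042*1331) = 2*1386902 = 2773804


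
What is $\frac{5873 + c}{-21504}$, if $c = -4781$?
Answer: $- \frac{13}{256} \approx -0.050781$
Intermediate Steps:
$\frac{5873 + c}{-21504} = \frac{5873 - 4781}{-21504} = 1092 \left(- \frac{1}{21504}\right) = - \frac{13}{256}$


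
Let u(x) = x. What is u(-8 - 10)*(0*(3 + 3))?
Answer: 0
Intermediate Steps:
u(-8 - 10)*(0*(3 + 3)) = (-8 - 10)*(0*(3 + 3)) = -0*6 = -18*0 = 0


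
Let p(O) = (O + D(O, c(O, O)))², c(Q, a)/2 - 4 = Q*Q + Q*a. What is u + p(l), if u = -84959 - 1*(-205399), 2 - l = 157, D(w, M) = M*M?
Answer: 85317504545017825521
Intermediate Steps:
c(Q, a) = 8 + 2*Q² + 2*Q*a (c(Q, a) = 8 + 2*(Q*Q + Q*a) = 8 + 2*(Q² + Q*a) = 8 + (2*Q² + 2*Q*a) = 8 + 2*Q² + 2*Q*a)
D(w, M) = M²
l = -155 (l = 2 - 1*157 = 2 - 157 = -155)
p(O) = (O + (8 + 4*O²)²)² (p(O) = (O + (8 + 2*O² + 2*O*O)²)² = (O + (8 + 2*O² + 2*O²)²)² = (O + (8 + 4*O²)²)²)
u = 120440 (u = -84959 + 205399 = 120440)
u + p(l) = 120440 + (-155 + 16*(2 + (-155)²)²)² = 120440 + (-155 + 16*(2 + 24025)²)² = 120440 + (-155 + 16*24027²)² = 120440 + (-155 + 16*577296729)² = 120440 + (-155 + 9236747664)² = 120440 + 9236747509² = 120440 + 85317504545017705081 = 85317504545017825521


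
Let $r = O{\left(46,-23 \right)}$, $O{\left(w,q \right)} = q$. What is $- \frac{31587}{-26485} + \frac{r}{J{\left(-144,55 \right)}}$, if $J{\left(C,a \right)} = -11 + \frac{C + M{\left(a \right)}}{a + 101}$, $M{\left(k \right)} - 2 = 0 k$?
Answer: $\frac{76858413}{24604565} \approx 3.1237$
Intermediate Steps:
$M{\left(k \right)} = 2$ ($M{\left(k \right)} = 2 + 0 k = 2 + 0 = 2$)
$r = -23$
$J{\left(C,a \right)} = -11 + \frac{2 + C}{101 + a}$ ($J{\left(C,a \right)} = -11 + \frac{C + 2}{a + 101} = -11 + \frac{2 + C}{101 + a}$)
$- \frac{31587}{-26485} + \frac{r}{J{\left(-144,55 \right)}} = - \frac{31587}{-26485} - \frac{23}{\frac{1}{101 + 55} \left(-1109 - 144 - 605\right)} = \left(-31587\right) \left(- \frac{1}{26485}\right) - \frac{23}{\frac{1}{156} \left(-1109 - 144 - 605\right)} = \frac{31587}{26485} - \frac{23}{\frac{1}{156} \left(-1858\right)} = \frac{31587}{26485} - \frac{23}{- \frac{929}{78}} = \frac{31587}{26485} - - \frac{1794}{929} = \frac{31587}{26485} + \frac{1794}{929} = \frac{76858413}{24604565}$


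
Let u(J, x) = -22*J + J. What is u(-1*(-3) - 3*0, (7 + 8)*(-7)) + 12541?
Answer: 12478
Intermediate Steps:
u(J, x) = -21*J
u(-1*(-3) - 3*0, (7 + 8)*(-7)) + 12541 = -21*(-1*(-3) - 3*0) + 12541 = -21*(3 + 0) + 12541 = -21*3 + 12541 = -63 + 12541 = 12478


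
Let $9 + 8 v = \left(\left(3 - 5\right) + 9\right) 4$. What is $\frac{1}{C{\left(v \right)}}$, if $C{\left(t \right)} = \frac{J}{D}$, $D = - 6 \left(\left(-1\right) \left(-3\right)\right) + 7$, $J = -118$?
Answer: $\frac{11}{118} \approx 0.09322$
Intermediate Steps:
$D = -11$ ($D = \left(-6\right) 3 + 7 = -18 + 7 = -11$)
$v = \frac{19}{8}$ ($v = - \frac{9}{8} + \frac{\left(\left(3 - 5\right) + 9\right) 4}{8} = - \frac{9}{8} + \frac{\left(-2 + 9\right) 4}{8} = - \frac{9}{8} + \frac{7 \cdot 4}{8} = - \frac{9}{8} + \frac{1}{8} \cdot 28 = - \frac{9}{8} + \frac{7}{2} = \frac{19}{8} \approx 2.375$)
$C{\left(t \right)} = \frac{118}{11}$ ($C{\left(t \right)} = - \frac{118}{-11} = \left(-118\right) \left(- \frac{1}{11}\right) = \frac{118}{11}$)
$\frac{1}{C{\left(v \right)}} = \frac{1}{\frac{118}{11}} = \frac{11}{118}$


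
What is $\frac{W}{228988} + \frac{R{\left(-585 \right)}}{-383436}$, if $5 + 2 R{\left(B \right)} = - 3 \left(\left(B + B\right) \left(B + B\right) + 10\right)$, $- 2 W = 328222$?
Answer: $\frac{203635225847}{43901121384} \approx 4.6385$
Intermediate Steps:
$W = -164111$ ($W = \left(- \frac{1}{2}\right) 328222 = -164111$)
$R{\left(B \right)} = - \frac{35}{2} - 6 B^{2}$ ($R{\left(B \right)} = - \frac{5}{2} + \frac{\left(-3\right) \left(\left(B + B\right) \left(B + B\right) + 10\right)}{2} = - \frac{5}{2} + \frac{\left(-3\right) \left(2 B 2 B + 10\right)}{2} = - \frac{5}{2} + \frac{\left(-3\right) \left(4 B^{2} + 10\right)}{2} = - \frac{5}{2} + \frac{\left(-3\right) \left(10 + 4 B^{2}\right)}{2} = - \frac{5}{2} + \frac{-30 - 12 B^{2}}{2} = - \frac{5}{2} - \left(15 + 6 B^{2}\right) = - \frac{35}{2} - 6 B^{2}$)
$\frac{W}{228988} + \frac{R{\left(-585 \right)}}{-383436} = - \frac{164111}{228988} + \frac{- \frac{35}{2} - 6 \left(-585\right)^{2}}{-383436} = \left(-164111\right) \frac{1}{228988} + \left(- \frac{35}{2} - 2053350\right) \left(- \frac{1}{383436}\right) = - \frac{164111}{228988} + \left(- \frac{35}{2} - 2053350\right) \left(- \frac{1}{383436}\right) = - \frac{164111}{228988} - - \frac{4106735}{766872} = - \frac{164111}{228988} + \frac{4106735}{766872} = \frac{203635225847}{43901121384}$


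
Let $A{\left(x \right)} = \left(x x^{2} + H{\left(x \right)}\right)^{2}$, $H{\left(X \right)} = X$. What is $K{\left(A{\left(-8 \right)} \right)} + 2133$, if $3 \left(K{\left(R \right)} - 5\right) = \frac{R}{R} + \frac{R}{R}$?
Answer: $\frac{6416}{3} \approx 2138.7$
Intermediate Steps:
$A{\left(x \right)} = \left(x + x^{3}\right)^{2}$ ($A{\left(x \right)} = \left(x x^{2} + x\right)^{2} = \left(x^{3} + x\right)^{2} = \left(x + x^{3}\right)^{2}$)
$K{\left(R \right)} = \frac{17}{3}$ ($K{\left(R \right)} = 5 + \frac{\frac{R}{R} + \frac{R}{R}}{3} = 5 + \frac{1 + 1}{3} = 5 + \frac{1}{3} \cdot 2 = 5 + \frac{2}{3} = \frac{17}{3}$)
$K{\left(A{\left(-8 \right)} \right)} + 2133 = \frac{17}{3} + 2133 = \frac{6416}{3}$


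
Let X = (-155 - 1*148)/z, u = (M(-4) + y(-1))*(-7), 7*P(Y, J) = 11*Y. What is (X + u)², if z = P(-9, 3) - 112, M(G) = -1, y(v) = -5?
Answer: 1537188849/779689 ≈ 1971.5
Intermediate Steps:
P(Y, J) = 11*Y/7 (P(Y, J) = (11*Y)/7 = 11*Y/7)
u = 42 (u = (-1 - 5)*(-7) = -6*(-7) = 42)
z = -883/7 (z = (11/7)*(-9) - 112 = -99/7 - 112 = -883/7 ≈ -126.14)
X = 2121/883 (X = (-155 - 1*148)/(-883/7) = (-155 - 148)*(-7/883) = -303*(-7/883) = 2121/883 ≈ 2.4020)
(X + u)² = (2121/883 + 42)² = (39207/883)² = 1537188849/779689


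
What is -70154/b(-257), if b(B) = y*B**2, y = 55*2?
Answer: -35077/3632695 ≈ -0.0096559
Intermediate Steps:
y = 110
b(B) = 110*B**2
-70154/b(-257) = -70154/(110*(-257)**2) = -70154/(110*66049) = -70154/7265390 = -70154*1/7265390 = -35077/3632695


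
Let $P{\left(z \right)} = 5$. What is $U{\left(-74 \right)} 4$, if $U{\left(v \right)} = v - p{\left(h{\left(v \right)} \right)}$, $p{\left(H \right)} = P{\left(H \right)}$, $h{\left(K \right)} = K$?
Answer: $-316$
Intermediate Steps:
$p{\left(H \right)} = 5$
$U{\left(v \right)} = -5 + v$ ($U{\left(v \right)} = v - 5 = -5 + v$)
$U{\left(-74 \right)} 4 = \left(-5 - 74\right) 4 = \left(-79\right) 4 = -316$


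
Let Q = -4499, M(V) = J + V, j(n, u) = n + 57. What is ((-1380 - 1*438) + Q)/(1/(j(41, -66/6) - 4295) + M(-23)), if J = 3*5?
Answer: 26512449/33577 ≈ 789.60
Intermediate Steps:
J = 15
j(n, u) = 57 + n
M(V) = 15 + V
((-1380 - 1*438) + Q)/(1/(j(41, -66/6) - 4295) + M(-23)) = ((-1380 - 1*438) - 4499)/(1/((57 + 41) - 4295) + (15 - 23)) = ((-1380 - 438) - 4499)/(1/(98 - 4295) - 8) = (-1818 - 4499)/(1/(-4197) - 8) = -6317/(-1/4197 - 8) = -6317/(-33577/4197) = -6317*(-4197/33577) = 26512449/33577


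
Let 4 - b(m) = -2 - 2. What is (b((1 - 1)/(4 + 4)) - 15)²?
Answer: 49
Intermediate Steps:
b(m) = 8 (b(m) = 4 - (-2 - 2) = 4 - 1*(-4) = 4 + 4 = 8)
(b((1 - 1)/(4 + 4)) - 15)² = (8 - 15)² = (-7)² = 49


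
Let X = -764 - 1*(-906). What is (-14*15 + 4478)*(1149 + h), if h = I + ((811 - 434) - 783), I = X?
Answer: 3777180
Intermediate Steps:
X = 142 (X = -764 + 906 = 142)
I = 142
h = -264 (h = 142 + ((811 - 434) - 783) = 142 + (377 - 783) = 142 - 406 = -264)
(-14*15 + 4478)*(1149 + h) = (-14*15 + 4478)*(1149 - 264) = (-210 + 4478)*885 = 4268*885 = 3777180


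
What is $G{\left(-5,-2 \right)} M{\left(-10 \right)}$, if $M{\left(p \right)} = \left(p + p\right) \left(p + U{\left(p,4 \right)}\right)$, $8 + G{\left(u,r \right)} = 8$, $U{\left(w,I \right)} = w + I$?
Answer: $0$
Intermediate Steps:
$U{\left(w,I \right)} = I + w$
$G{\left(u,r \right)} = 0$ ($G{\left(u,r \right)} = -8 + 8 = 0$)
$M{\left(p \right)} = 2 p \left(4 + 2 p\right)$ ($M{\left(p \right)} = \left(p + p\right) \left(p + \left(4 + p\right)\right) = 2 p \left(4 + 2 p\right)$)
$G{\left(-5,-2 \right)} M{\left(-10 \right)} = 0 \cdot 4 \left(-10\right) \left(2 - 10\right) = 0 \cdot 4 \left(-10\right) \left(-8\right) = 0 \cdot 320 = 0$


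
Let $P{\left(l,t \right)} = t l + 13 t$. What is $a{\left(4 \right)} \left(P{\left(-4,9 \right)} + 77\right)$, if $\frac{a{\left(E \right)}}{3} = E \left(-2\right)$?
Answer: $-3792$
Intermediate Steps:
$P{\left(l,t \right)} = 13 t + l t$ ($P{\left(l,t \right)} = l t + 13 t = 13 t + l t$)
$a{\left(E \right)} = - 6 E$ ($a{\left(E \right)} = 3 E \left(-2\right) = 3 \left(- 2 E\right) = - 6 E$)
$a{\left(4 \right)} \left(P{\left(-4,9 \right)} + 77\right) = \left(-6\right) 4 \left(9 \left(13 - 4\right) + 77\right) = - 24 \left(9 \cdot 9 + 77\right) = - 24 \left(81 + 77\right) = \left(-24\right) 158 = -3792$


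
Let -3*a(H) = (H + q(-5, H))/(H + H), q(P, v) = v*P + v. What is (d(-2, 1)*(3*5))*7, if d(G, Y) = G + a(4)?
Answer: -315/2 ≈ -157.50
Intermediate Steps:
q(P, v) = v + P*v (q(P, v) = P*v + v = v + P*v)
a(H) = ½ (a(H) = -(H + H*(1 - 5))/(3*(H + H)) = -(H + H*(-4))/(3*(2*H)) = -(H - 4*H)*1/(2*H)/3 = -(-3*H)*1/(2*H)/3 = -⅓*(-3/2) = ½)
d(G, Y) = ½ + G (d(G, Y) = G + ½ = ½ + G)
(d(-2, 1)*(3*5))*7 = ((½ - 2)*(3*5))*7 = -3/2*15*7 = -45/2*7 = -315/2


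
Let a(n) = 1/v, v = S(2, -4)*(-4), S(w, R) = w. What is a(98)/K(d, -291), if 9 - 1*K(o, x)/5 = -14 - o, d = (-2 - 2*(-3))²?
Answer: -1/1560 ≈ -0.00064103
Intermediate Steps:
d = 16 (d = (-2 + 6)² = 4² = 16)
K(o, x) = 115 + 5*o (K(o, x) = 45 - 5*(-14 - o) = 45 + (70 + 5*o) = 115 + 5*o)
v = -8 (v = 2*(-4) = -8)
a(n) = -⅛ (a(n) = 1/(-8) = -⅛)
a(98)/K(d, -291) = -1/(8*(115 + 5*16)) = -1/(8*(115 + 80)) = -⅛/195 = -⅛*1/195 = -1/1560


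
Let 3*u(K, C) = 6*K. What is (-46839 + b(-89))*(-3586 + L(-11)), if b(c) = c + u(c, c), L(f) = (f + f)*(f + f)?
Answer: 146122812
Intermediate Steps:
u(K, C) = 2*K (u(K, C) = (6*K)/3 = 2*K)
L(f) = 4*f² (L(f) = (2*f)*(2*f) = 4*f²)
b(c) = 3*c (b(c) = c + 2*c = 3*c)
(-46839 + b(-89))*(-3586 + L(-11)) = (-46839 + 3*(-89))*(-3586 + 4*(-11)²) = (-46839 - 267)*(-3586 + 4*121) = -47106*(-3586 + 484) = -47106*(-3102) = 146122812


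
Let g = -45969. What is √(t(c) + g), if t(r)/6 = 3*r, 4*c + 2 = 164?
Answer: 2*I*√11310 ≈ 212.7*I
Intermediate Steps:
c = 81/2 (c = -½ + (¼)*164 = -½ + 41 = 81/2 ≈ 40.500)
t(r) = 18*r (t(r) = 6*(3*r) = 18*r)
√(t(c) + g) = √(18*(81/2) - 45969) = √(729 - 45969) = √(-45240) = 2*I*√11310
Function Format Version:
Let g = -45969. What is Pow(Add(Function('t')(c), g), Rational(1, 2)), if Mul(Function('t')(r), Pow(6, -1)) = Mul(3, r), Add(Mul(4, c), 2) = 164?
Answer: Mul(2, I, Pow(11310, Rational(1, 2))) ≈ Mul(212.70, I)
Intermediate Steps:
c = Rational(81, 2) (c = Add(Rational(-1, 2), Mul(Rational(1, 4), 164)) = Add(Rational(-1, 2), 41) = Rational(81, 2) ≈ 40.500)
Function('t')(r) = Mul(18, r) (Function('t')(r) = Mul(6, Mul(3, r)) = Mul(18, r))
Pow(Add(Function('t')(c), g), Rational(1, 2)) = Pow(Add(Mul(18, Rational(81, 2)), -45969), Rational(1, 2)) = Pow(Add(729, -45969), Rational(1, 2)) = Pow(-45240, Rational(1, 2)) = Mul(2, I, Pow(11310, Rational(1, 2)))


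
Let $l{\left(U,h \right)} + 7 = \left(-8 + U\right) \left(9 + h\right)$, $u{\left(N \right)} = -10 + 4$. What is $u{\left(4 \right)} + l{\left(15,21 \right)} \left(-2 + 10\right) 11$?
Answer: $17858$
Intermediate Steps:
$u{\left(N \right)} = -6$
$l{\left(U,h \right)} = -7 + \left(-8 + U\right) \left(9 + h\right)$
$u{\left(4 \right)} + l{\left(15,21 \right)} \left(-2 + 10\right) 11 = -6 + \left(-79 - 168 + 9 \cdot 15 + 15 \cdot 21\right) \left(-2 + 10\right) 11 = -6 + \left(-79 - 168 + 135 + 315\right) 8 \cdot 11 = -6 + 203 \cdot 88 = -6 + 17864 = 17858$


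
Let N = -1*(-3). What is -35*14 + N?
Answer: -487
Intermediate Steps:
N = 3
-35*14 + N = -35*14 + 3 = -490 + 3 = -487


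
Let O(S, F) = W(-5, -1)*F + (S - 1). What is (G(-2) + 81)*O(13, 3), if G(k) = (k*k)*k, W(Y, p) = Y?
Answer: -219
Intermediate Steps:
G(k) = k³ (G(k) = k²*k = k³)
O(S, F) = -1 + S - 5*F (O(S, F) = -5*F + (S - 1) = -5*F + (-1 + S) = -1 + S - 5*F)
(G(-2) + 81)*O(13, 3) = ((-2)³ + 81)*(-1 + 13 - 5*3) = (-8 + 81)*(-1 + 13 - 15) = 73*(-3) = -219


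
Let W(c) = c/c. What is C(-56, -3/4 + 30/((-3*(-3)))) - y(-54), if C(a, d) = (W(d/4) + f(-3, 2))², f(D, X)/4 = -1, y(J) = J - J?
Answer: 9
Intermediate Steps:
y(J) = 0
f(D, X) = -4 (f(D, X) = 4*(-1) = -4)
W(c) = 1
C(a, d) = 9 (C(a, d) = (1 - 4)² = (-3)² = 9)
C(-56, -3/4 + 30/((-3*(-3)))) - y(-54) = 9 - 1*0 = 9 + 0 = 9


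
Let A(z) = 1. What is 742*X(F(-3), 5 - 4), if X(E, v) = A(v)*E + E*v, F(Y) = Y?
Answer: -4452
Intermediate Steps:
X(E, v) = E + E*v (X(E, v) = 1*E + E*v = E + E*v)
742*X(F(-3), 5 - 4) = 742*(-3*(1 + (5 - 4))) = 742*(-3*(1 + 1)) = 742*(-3*2) = 742*(-6) = -4452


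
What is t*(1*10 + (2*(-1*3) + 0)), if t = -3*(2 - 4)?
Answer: 24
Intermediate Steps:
t = 6 (t = -3*(-2) = 6)
t*(1*10 + (2*(-1*3) + 0)) = 6*(1*10 + (2*(-1*3) + 0)) = 6*(10 + (2*(-3) + 0)) = 6*(10 + (-6 + 0)) = 6*(10 - 6) = 6*4 = 24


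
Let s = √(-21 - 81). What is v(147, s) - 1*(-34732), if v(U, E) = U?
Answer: 34879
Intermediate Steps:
s = I*√102 (s = √(-102) = I*√102 ≈ 10.1*I)
v(147, s) - 1*(-34732) = 147 - 1*(-34732) = 147 + 34732 = 34879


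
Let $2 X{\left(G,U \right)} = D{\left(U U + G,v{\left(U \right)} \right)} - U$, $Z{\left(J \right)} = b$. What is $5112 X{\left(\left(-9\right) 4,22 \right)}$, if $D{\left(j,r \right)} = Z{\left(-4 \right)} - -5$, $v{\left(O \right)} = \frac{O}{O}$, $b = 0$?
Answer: $-43452$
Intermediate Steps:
$Z{\left(J \right)} = 0$
$v{\left(O \right)} = 1$
$D{\left(j,r \right)} = 5$ ($D{\left(j,r \right)} = 0 - -5 = 0 + 5 = 5$)
$X{\left(G,U \right)} = \frac{5}{2} - \frac{U}{2}$ ($X{\left(G,U \right)} = \frac{5 - U}{2} = \frac{5}{2} - \frac{U}{2}$)
$5112 X{\left(\left(-9\right) 4,22 \right)} = 5112 \left(\frac{5}{2} - 11\right) = 5112 \left(- \frac{17}{2}\right) = -43452$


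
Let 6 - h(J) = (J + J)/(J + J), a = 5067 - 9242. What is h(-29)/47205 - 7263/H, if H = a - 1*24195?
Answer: 68598353/267841170 ≈ 0.25612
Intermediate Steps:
a = -4175
h(J) = 5 (h(J) = 6 - (J + J)/(J + J) = 6 - 2*J/(2*J) = 6 - 2*J*1/(2*J) = 6 - 1*1 = 6 - 1 = 5)
H = -28370 (H = -4175 - 1*24195 = -4175 - 24195 = -28370)
h(-29)/47205 - 7263/H = 5/47205 - 7263/(-28370) = 5*(1/47205) - 7263*(-1/28370) = 1/9441 + 7263/28370 = 68598353/267841170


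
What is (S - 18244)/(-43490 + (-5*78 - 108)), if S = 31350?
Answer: -6553/21994 ≈ -0.29795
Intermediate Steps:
(S - 18244)/(-43490 + (-5*78 - 108)) = (31350 - 18244)/(-43490 + (-5*78 - 108)) = 13106/(-43490 + (-390 - 108)) = 13106/(-43490 - 498) = 13106/(-43988) = 13106*(-1/43988) = -6553/21994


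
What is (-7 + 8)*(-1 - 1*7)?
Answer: -8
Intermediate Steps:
(-7 + 8)*(-1 - 1*7) = 1*(-1 - 7) = 1*(-8) = -8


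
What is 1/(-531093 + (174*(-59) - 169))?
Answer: -1/541528 ≈ -1.8466e-6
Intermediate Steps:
1/(-531093 + (174*(-59) - 169)) = 1/(-531093 + (-10266 - 169)) = 1/(-531093 - 10435) = 1/(-541528) = -1/541528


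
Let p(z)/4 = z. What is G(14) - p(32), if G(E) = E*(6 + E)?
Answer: 152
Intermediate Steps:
p(z) = 4*z
G(14) - p(32) = 14*(6 + 14) - 4*32 = 14*20 - 1*128 = 280 - 128 = 152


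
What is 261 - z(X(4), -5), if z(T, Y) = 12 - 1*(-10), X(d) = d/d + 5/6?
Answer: 239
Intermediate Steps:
X(d) = 11/6 (X(d) = 1 + 5*(⅙) = 1 + ⅚ = 11/6)
z(T, Y) = 22 (z(T, Y) = 12 + 10 = 22)
261 - z(X(4), -5) = 261 - 1*22 = 261 - 22 = 239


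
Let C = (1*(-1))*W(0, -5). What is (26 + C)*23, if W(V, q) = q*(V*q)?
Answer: 598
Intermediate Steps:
W(V, q) = V*q²
C = 0 (C = (1*(-1))*(0*(-5)²) = -0*25 = -1*0 = 0)
(26 + C)*23 = (26 + 0)*23 = 26*23 = 598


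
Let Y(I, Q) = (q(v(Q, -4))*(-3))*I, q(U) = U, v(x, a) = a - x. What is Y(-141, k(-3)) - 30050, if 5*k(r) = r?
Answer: -157441/5 ≈ -31488.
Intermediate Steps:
k(r) = r/5
Y(I, Q) = I*(12 + 3*Q) (Y(I, Q) = ((-4 - Q)*(-3))*I = (12 + 3*Q)*I = I*(12 + 3*Q))
Y(-141, k(-3)) - 30050 = 3*(-141)*(4 + (⅕)*(-3)) - 30050 = 3*(-141)*(4 - ⅗) - 30050 = 3*(-141)*(17/5) - 30050 = -7191/5 - 30050 = -157441/5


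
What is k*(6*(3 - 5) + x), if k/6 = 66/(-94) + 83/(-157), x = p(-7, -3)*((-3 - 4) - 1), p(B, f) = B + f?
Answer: -3705456/7379 ≈ -502.16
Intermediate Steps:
x = 80 (x = (-7 - 3)*((-3 - 4) - 1) = -10*(-7 - 1) = -10*(-8) = 80)
k = -54492/7379 (k = 6*(66/(-94) + 83/(-157)) = 6*(66*(-1/94) + 83*(-1/157)) = 6*(-33/47 - 83/157) = 6*(-9082/7379) = -54492/7379 ≈ -7.3847)
k*(6*(3 - 5) + x) = -54492*(6*(3 - 5) + 80)/7379 = -54492*(6*(-2) + 80)/7379 = -54492*(-12 + 80)/7379 = -54492/7379*68 = -3705456/7379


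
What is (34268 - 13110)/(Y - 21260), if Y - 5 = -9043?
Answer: -10579/15149 ≈ -0.69833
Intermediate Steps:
Y = -9038 (Y = 5 - 9043 = -9038)
(34268 - 13110)/(Y - 21260) = (34268 - 13110)/(-9038 - 21260) = 21158/(-30298) = 21158*(-1/30298) = -10579/15149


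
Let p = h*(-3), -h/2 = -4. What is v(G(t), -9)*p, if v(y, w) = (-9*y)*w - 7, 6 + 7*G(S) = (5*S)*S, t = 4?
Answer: -142680/7 ≈ -20383.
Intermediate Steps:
h = 8 (h = -2*(-4) = 8)
G(S) = -6/7 + 5*S²/7 (G(S) = -6/7 + ((5*S)*S)/7 = -6/7 + (5*S²)/7 = -6/7 + 5*S²/7)
v(y, w) = -7 - 9*w*y (v(y, w) = -9*w*y - 7 = -7 - 9*w*y)
p = -24 (p = 8*(-3) = -24)
v(G(t), -9)*p = (-7 - 9*(-9)*(-6/7 + (5/7)*4²))*(-24) = (-7 - 9*(-9)*(-6/7 + (5/7)*16))*(-24) = (-7 - 9*(-9)*(-6/7 + 80/7))*(-24) = (-7 - 9*(-9)*74/7)*(-24) = (-7 + 5994/7)*(-24) = (5945/7)*(-24) = -142680/7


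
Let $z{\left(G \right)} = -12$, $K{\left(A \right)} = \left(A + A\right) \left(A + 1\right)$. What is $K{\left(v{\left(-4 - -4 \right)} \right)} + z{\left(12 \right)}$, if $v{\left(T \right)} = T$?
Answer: $-12$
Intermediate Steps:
$K{\left(A \right)} = 2 A \left(1 + A\right)$
$K{\left(v{\left(-4 - -4 \right)} \right)} + z{\left(12 \right)} = 2 \left(-4 - -4\right) \left(1 - 0\right) - 12 = 2 \left(-4 + 4\right) \left(1 + \left(-4 + 4\right)\right) - 12 = 2 \cdot 0 \left(1 + 0\right) - 12 = 2 \cdot 0 \cdot 1 - 12 = 0 - 12 = -12$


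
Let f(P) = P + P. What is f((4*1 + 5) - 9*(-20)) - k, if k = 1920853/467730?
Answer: 174881087/467730 ≈ 373.89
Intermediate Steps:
f(P) = 2*P
k = 1920853/467730 (k = 1920853*(1/467730) = 1920853/467730 ≈ 4.1068)
f((4*1 + 5) - 9*(-20)) - k = 2*((4*1 + 5) - 9*(-20)) - 1*1920853/467730 = 2*((4 + 5) + 180) - 1920853/467730 = 2*(9 + 180) - 1920853/467730 = 2*189 - 1920853/467730 = 378 - 1920853/467730 = 174881087/467730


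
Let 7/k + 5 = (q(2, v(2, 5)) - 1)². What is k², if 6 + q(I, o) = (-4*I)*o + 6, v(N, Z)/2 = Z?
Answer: 49/42981136 ≈ 1.1400e-6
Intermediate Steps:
v(N, Z) = 2*Z
q(I, o) = -4*I*o (q(I, o) = -6 + ((-4*I)*o + 6) = -6 + (-4*I*o + 6) = -6 + (6 - 4*I*o) = -4*I*o)
k = 7/6556 (k = 7/(-5 + (-4*2*2*5 - 1)²) = 7/(-5 + (-4*2*10 - 1)²) = 7/(-5 + (-80 - 1)²) = 7/(-5 + (-81)²) = 7/(-5 + 6561) = 7/6556 ≈ 0.0010677)
k² = (7/6556)² = 49/42981136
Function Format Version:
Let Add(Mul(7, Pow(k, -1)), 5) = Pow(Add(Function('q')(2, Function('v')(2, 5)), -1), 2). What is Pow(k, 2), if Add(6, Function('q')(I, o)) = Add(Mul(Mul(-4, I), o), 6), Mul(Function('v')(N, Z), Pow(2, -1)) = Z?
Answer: Rational(49, 42981136) ≈ 1.1400e-6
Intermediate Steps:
Function('v')(N, Z) = Mul(2, Z)
Function('q')(I, o) = Mul(-4, I, o) (Function('q')(I, o) = Add(-6, Add(Mul(Mul(-4, I), o), 6)) = Add(-6, Add(Mul(-4, I, o), 6)) = Add(-6, Add(6, Mul(-4, I, o))) = Mul(-4, I, o))
k = Rational(7, 6556) (k = Mul(7, Pow(Add(-5, Pow(Add(Mul(-4, 2, Mul(2, 5)), -1), 2)), -1)) = Mul(7, Pow(Add(-5, Pow(Add(Mul(-4, 2, 10), -1), 2)), -1)) = Mul(7, Pow(Add(-5, Pow(Add(-80, -1), 2)), -1)) = Mul(7, Pow(Add(-5, Pow(-81, 2)), -1)) = Mul(7, Pow(Add(-5, 6561), -1)) = Mul(7, Pow(6556, -1)) = Mul(7, Rational(1, 6556)) = Rational(7, 6556) ≈ 0.0010677)
Pow(k, 2) = Pow(Rational(7, 6556), 2) = Rational(49, 42981136)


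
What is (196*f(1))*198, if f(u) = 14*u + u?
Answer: 582120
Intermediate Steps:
f(u) = 15*u
(196*f(1))*198 = (196*(15*1))*198 = (196*15)*198 = 2940*198 = 582120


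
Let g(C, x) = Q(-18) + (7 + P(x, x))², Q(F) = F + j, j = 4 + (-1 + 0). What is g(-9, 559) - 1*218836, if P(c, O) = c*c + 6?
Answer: 97652281185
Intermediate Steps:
j = 3 (j = 4 - 1 = 3)
P(c, O) = 6 + c² (P(c, O) = c² + 6 = 6 + c²)
Q(F) = 3 + F (Q(F) = F + 3 = 3 + F)
g(C, x) = -15 + (13 + x²)² (g(C, x) = (3 - 18) + (7 + (6 + x²))² = -15 + (13 + x²)²)
g(-9, 559) - 1*218836 = (-15 + (13 + 559²)²) - 1*218836 = (-15 + (13 + 312481)²) - 218836 = (-15 + 312494²) - 218836 = (-15 + 97652500036) - 218836 = 97652500021 - 218836 = 97652281185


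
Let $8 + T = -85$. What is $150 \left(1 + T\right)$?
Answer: $-13800$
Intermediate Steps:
$T = -93$ ($T = -8 - 85 = -93$)
$150 \left(1 + T\right) = 150 \left(1 - 93\right) = 150 \left(-92\right) = -13800$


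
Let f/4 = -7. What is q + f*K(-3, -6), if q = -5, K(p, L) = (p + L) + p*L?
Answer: -257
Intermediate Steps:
f = -28 (f = 4*(-7) = -28)
K(p, L) = L + p + L*p (K(p, L) = (L + p) + L*p = L + p + L*p)
q + f*K(-3, -6) = -5 - 28*(-6 - 3 - 6*(-3)) = -5 - 28*(-6 - 3 + 18) = -5 - 28*9 = -5 - 252 = -257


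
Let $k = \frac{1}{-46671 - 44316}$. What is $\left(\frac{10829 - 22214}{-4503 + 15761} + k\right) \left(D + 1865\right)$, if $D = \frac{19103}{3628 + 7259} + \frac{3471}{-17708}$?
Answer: $- \frac{1509174727357883813}{799505347935528} \approx -1887.6$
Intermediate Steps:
$D = \frac{15815113}{10146684}$ ($D = \frac{19103}{10887} + 3471 \left(- \frac{1}{17708}\right) = 19103 \cdot \frac{1}{10887} - \frac{3471}{17708} = \frac{19103}{10887} - \frac{3471}{17708} = \frac{15815113}{10146684} \approx 1.5586$)
$k = - \frac{1}{90987}$ ($k = \frac{1}{-90987} = - \frac{1}{90987} \approx -1.0991 \cdot 10^{-5}$)
$\left(\frac{10829 - 22214}{-4503 + 15761} + k\right) \left(D + 1865\right) = \left(\frac{10829 - 22214}{-4503 + 15761} - \frac{1}{90987}\right) \left(\frac{15815113}{10146684} + 1865\right) = \left(- \frac{11385}{11258} - \frac{1}{90987}\right) \frac{18939380773}{10146684} = \left(- \frac{79684481}{78794742}\right) \frac{18939380773}{10146684} = - \frac{1509174727357883813}{799505347935528}$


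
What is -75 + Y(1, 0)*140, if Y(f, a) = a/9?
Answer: -75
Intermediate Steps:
Y(f, a) = a/9 (Y(f, a) = a*(⅑) = a/9)
-75 + Y(1, 0)*140 = -75 + ((⅑)*0)*140 = -75 + 0*140 = -75 + 0 = -75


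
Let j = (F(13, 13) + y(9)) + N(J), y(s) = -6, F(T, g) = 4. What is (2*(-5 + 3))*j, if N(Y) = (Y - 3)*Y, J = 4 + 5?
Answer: -208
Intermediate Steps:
J = 9
N(Y) = Y*(-3 + Y) (N(Y) = (-3 + Y)*Y = Y*(-3 + Y))
j = 52 (j = (4 - 6) + 9*(-3 + 9) = -2 + 9*6 = -2 + 54 = 52)
(2*(-5 + 3))*j = (2*(-5 + 3))*52 = (2*(-2))*52 = -4*52 = -208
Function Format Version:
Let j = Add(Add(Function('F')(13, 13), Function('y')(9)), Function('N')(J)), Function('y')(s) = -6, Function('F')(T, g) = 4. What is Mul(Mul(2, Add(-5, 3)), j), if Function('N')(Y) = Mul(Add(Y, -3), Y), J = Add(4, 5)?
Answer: -208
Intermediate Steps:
J = 9
Function('N')(Y) = Mul(Y, Add(-3, Y)) (Function('N')(Y) = Mul(Add(-3, Y), Y) = Mul(Y, Add(-3, Y)))
j = 52 (j = Add(Add(4, -6), Mul(9, Add(-3, 9))) = Add(-2, Mul(9, 6)) = Add(-2, 54) = 52)
Mul(Mul(2, Add(-5, 3)), j) = Mul(Mul(2, Add(-5, 3)), 52) = Mul(Mul(2, -2), 52) = Mul(-4, 52) = -208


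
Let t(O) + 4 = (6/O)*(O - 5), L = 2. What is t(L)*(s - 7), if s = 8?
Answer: -13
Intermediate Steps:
t(O) = -4 + 6*(-5 + O)/O (t(O) = -4 + (6/O)*(O - 5) = -4 + (6/O)*(-5 + O) = -4 + 6*(-5 + O)/O)
t(L)*(s - 7) = (2 - 30/2)*(8 - 7) = (2 - 30*½)*1 = (2 - 15)*1 = -13*1 = -13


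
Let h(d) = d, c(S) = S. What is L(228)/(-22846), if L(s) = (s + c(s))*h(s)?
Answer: -51984/11423 ≈ -4.5508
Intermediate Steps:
L(s) = 2*s² (L(s) = (s + s)*s = (2*s)*s = 2*s²)
L(228)/(-22846) = (2*228²)/(-22846) = (2*51984)*(-1/22846) = 103968*(-1/22846) = -51984/11423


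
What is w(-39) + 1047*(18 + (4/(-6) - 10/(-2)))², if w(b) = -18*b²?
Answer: 1484527/3 ≈ 4.9484e+5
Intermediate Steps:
w(-39) + 1047*(18 + (4/(-6) - 10/(-2)))² = -18*(-39)² + 1047*(18 + (4/(-6) - 10/(-2)))² = -18*1521 + 1047*(18 + (4*(-⅙) - 10*(-½)))² = -27378 + 1047*(18 + (-⅔ + 5))² = -27378 + 1047*(18 + 13/3)² = -27378 + 1047*(67/3)² = -27378 + 1047*(4489/9) = -27378 + 1566661/3 = 1484527/3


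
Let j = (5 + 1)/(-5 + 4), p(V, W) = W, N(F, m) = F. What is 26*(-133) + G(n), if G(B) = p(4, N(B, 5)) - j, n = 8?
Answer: -3444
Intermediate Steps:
j = -6 (j = 6/(-1) = 6*(-1) = -6)
G(B) = 6 + B (G(B) = B - 1*(-6) = B + 6 = 6 + B)
26*(-133) + G(n) = 26*(-133) + (6 + 8) = -3458 + 14 = -3444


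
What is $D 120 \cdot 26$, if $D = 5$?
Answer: $15600$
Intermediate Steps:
$D 120 \cdot 26 = 5 \cdot 120 \cdot 26 = 600 \cdot 26 = 15600$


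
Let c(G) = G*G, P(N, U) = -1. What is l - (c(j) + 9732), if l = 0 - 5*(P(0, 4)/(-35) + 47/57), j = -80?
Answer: -6438370/399 ≈ -16136.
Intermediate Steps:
c(G) = G**2
l = -1702/399 (l = 0 - 5*(-1/(-35) + 47/57) = 0 - 5*(-1*(-1/35) + 47*(1/57)) = 0 - 5*(1/35 + 47/57) = 0 - 5*1702/1995 = 0 - 1702/399 = -1702/399 ≈ -4.2657)
l - (c(j) + 9732) = -1702/399 - ((-80)**2 + 9732) = -1702/399 - (6400 + 9732) = -1702/399 - 1*16132 = -1702/399 - 16132 = -6438370/399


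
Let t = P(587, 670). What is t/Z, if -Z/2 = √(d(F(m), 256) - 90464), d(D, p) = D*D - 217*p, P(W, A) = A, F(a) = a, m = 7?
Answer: 335*I*√145967/145967 ≈ 0.87683*I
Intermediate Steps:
t = 670
d(D, p) = D² - 217*p
Z = -2*I*√145967 (Z = -2*√((7² - 217*256) - 90464) = -2*√((49 - 55552) - 90464) = -2*√(-55503 - 90464) = -2*I*√145967 ≈ -764.11*I)
t/Z = 670/((-2*I*√145967)) = 670*(I*√145967/291934) = 335*I*√145967/145967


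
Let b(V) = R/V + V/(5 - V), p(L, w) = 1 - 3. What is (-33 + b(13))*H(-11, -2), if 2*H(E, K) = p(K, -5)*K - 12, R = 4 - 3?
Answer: 3593/26 ≈ 138.19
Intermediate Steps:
R = 1
p(L, w) = -2
b(V) = 1/V + V/(5 - V)
H(E, K) = -6 - K (H(E, K) = (-2*K - 12)/2 = (-12 - 2*K)/2 = -6 - K)
(-33 + b(13))*H(-11, -2) = (-33 + (-5 + 13 - 1*13²)/(13*(-5 + 13)))*(-6 - 1*(-2)) = (-33 + (1/13)*(-5 + 13 - 1*169)/8)*(-6 + 2) = (-33 + (1/13)*(⅛)*(-5 + 13 - 169))*(-4) = (-33 + (1/13)*(⅛)*(-161))*(-4) = (-33 - 161/104)*(-4) = -3593/104*(-4) = 3593/26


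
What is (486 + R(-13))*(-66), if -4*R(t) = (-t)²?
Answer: -58575/2 ≈ -29288.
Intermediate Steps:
R(t) = -t²/4
(486 + R(-13))*(-66) = (486 - ¼*(-13)²)*(-66) = (486 - ¼*169)*(-66) = (486 - 169/4)*(-66) = (1775/4)*(-66) = -58575/2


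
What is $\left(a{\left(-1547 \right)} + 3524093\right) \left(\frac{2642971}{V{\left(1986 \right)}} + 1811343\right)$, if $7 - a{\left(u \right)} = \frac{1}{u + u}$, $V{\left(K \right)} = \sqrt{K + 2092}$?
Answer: $\frac{19750096864143543}{3094} + \frac{28817807151446371 \sqrt{4078}}{12617332} \approx 6.5292 \cdot 10^{12}$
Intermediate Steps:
$V{\left(K \right)} = \sqrt{2092 + K}$
$a{\left(u \right)} = 7 - \frac{1}{2 u}$ ($a{\left(u \right)} = 7 - \frac{1}{u + u} = 7 - \frac{1}{2 u}$)
$\left(a{\left(-1547 \right)} + 3524093\right) \left(\frac{2642971}{V{\left(1986 \right)}} + 1811343\right) = \left(\left(7 - \frac{1}{2 \left(-1547\right)}\right) + 3524093\right) \left(\frac{2642971}{\sqrt{2092 + 1986}} + 1811343\right) = \left(\left(7 - - \frac{1}{3094}\right) + 3524093\right) \left(\frac{2642971}{\sqrt{4078}} + 1811343\right) = \left(\left(7 + \frac{1}{3094}\right) + 3524093\right) \left(2642971 \frac{\sqrt{4078}}{4078} + 1811343\right) = \left(\frac{21659}{3094} + 3524093\right) \left(\frac{2642971 \sqrt{4078}}{4078} + 1811343\right) = \frac{10903565401 \left(1811343 + \frac{2642971 \sqrt{4078}}{4078}\right)}{3094} = \frac{19750096864143543}{3094} + \frac{28817807151446371 \sqrt{4078}}{12617332}$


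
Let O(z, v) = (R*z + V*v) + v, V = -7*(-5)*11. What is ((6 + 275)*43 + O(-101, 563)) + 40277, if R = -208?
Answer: 290686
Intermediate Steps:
V = 385 (V = 35*11 = 385)
O(z, v) = -208*z + 386*v (O(z, v) = (-208*z + 385*v) + v = -208*z + 386*v)
((6 + 275)*43 + O(-101, 563)) + 40277 = ((6 + 275)*43 + (-208*(-101) + 386*563)) + 40277 = (281*43 + (21008 + 217318)) + 40277 = (12083 + 238326) + 40277 = 250409 + 40277 = 290686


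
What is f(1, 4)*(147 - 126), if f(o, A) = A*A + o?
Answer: 357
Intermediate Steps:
f(o, A) = o + A**2 (f(o, A) = A**2 + o = o + A**2)
f(1, 4)*(147 - 126) = (1 + 4**2)*(147 - 126) = (1 + 16)*21 = 17*21 = 357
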